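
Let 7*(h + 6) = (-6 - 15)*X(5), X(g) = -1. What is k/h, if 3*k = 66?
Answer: -22/3 ≈ -7.3333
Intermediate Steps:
k = 22 (k = (⅓)*66 = 22)
h = -3 (h = -6 + ((-6 - 15)*(-1))/7 = -6 + (-21*(-1))/7 = -6 + (⅐)*21 = -6 + 3 = -3)
k/h = 22/(-3) = 22*(-⅓) = -22/3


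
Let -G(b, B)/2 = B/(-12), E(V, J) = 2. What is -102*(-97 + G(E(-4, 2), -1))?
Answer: 9911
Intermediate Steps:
G(b, B) = B/6 (G(b, B) = -2*B/(-12) = -2*B*(-1)/12 = -(-1)*B/6 = B/6)
-102*(-97 + G(E(-4, 2), -1)) = -102*(-97 + (⅙)*(-1)) = -102*(-97 - ⅙) = -102*(-583/6) = 9911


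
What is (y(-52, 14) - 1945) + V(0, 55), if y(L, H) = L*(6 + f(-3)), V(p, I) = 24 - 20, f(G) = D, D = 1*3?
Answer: -2409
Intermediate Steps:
D = 3
f(G) = 3
V(p, I) = 4
y(L, H) = 9*L (y(L, H) = L*(6 + 3) = L*9 = 9*L)
(y(-52, 14) - 1945) + V(0, 55) = (9*(-52) - 1945) + 4 = (-468 - 1945) + 4 = -2413 + 4 = -2409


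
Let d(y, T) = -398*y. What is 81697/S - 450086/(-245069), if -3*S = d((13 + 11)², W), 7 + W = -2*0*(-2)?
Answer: 54415173869/18727192704 ≈ 2.9057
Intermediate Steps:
W = -7 (W = -7 - 2*0*(-2) = -7 + 0*(-2) = -7 + 0 = -7)
S = 76416 (S = -(-398)*(13 + 11)²/3 = -(-398)*24²/3 = -(-398)*576/3 = -⅓*(-229248) = 76416)
81697/S - 450086/(-245069) = 81697/76416 - 450086/(-245069) = 81697*(1/76416) - 450086*(-1/245069) = 81697/76416 + 450086/245069 = 54415173869/18727192704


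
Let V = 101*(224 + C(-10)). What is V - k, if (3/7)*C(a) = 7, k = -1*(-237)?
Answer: 72110/3 ≈ 24037.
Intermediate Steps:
k = 237
C(a) = 49/3 (C(a) = (7/3)*7 = 49/3)
V = 72821/3 (V = 101*(224 + 49/3) = 101*(721/3) = 72821/3 ≈ 24274.)
V - k = 72821/3 - 1*237 = 72821/3 - 237 = 72110/3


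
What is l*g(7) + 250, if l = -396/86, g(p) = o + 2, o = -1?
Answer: 10552/43 ≈ 245.40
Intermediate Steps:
g(p) = 1 (g(p) = -1 + 2 = 1)
l = -198/43 (l = -396*1/86 = -198/43 ≈ -4.6047)
l*g(7) + 250 = -198/43*1 + 250 = -198/43 + 250 = 10552/43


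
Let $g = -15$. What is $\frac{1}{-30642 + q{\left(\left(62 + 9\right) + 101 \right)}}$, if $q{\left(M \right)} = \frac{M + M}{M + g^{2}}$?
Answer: $- \frac{397}{12164530} \approx -3.2636 \cdot 10^{-5}$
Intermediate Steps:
$q{\left(M \right)} = \frac{2 M}{225 + M}$ ($q{\left(M \right)} = \frac{M + M}{M + \left(-15\right)^{2}} = \frac{2 M}{M + 225} = \frac{2 M}{225 + M}$)
$\frac{1}{-30642 + q{\left(\left(62 + 9\right) + 101 \right)}} = \frac{1}{-30642 + \frac{2 \left(\left(62 + 9\right) + 101\right)}{225 + \left(\left(62 + 9\right) + 101\right)}} = \frac{1}{-30642 + \frac{2 \left(71 + 101\right)}{225 + \left(71 + 101\right)}} = \frac{1}{-30642 + 2 \cdot 172 \frac{1}{225 + 172}} = \frac{1}{-30642 + 2 \cdot 172 \cdot \frac{1}{397}} = \frac{1}{-30642 + \frac{344}{397}} = \frac{1}{- \frac{12164530}{397}} = - \frac{397}{12164530}$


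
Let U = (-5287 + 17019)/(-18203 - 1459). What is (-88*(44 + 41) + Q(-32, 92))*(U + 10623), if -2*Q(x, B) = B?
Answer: -785931502522/9831 ≈ -7.9944e+7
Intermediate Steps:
Q(x, B) = -B/2
U = -5866/9831 (U = 11732/(-19662) = 11732*(-1/19662) = -5866/9831 ≈ -0.59668)
(-88*(44 + 41) + Q(-32, 92))*(U + 10623) = (-88*(44 + 41) - ½*92)*(-5866/9831 + 10623) = (-88*85 - 46)*(104428847/9831) = (-7480 - 46)*(104428847/9831) = -7526*104428847/9831 = -785931502522/9831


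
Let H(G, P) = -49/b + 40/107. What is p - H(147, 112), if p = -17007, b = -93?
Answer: -169245620/9951 ≈ -17008.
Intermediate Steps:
H(G, P) = 8963/9951 (H(G, P) = -49/(-93) + 40/107 = -49*(-1/93) + 40*(1/107) = 49/93 + 40/107 = 8963/9951)
p - H(147, 112) = -17007 - 1*8963/9951 = -17007 - 8963/9951 = -169245620/9951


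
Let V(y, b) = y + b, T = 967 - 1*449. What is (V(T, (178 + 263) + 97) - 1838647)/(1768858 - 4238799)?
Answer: 1837591/2469941 ≈ 0.74398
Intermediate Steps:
T = 518 (T = 967 - 449 = 518)
V(y, b) = b + y
(V(T, (178 + 263) + 97) - 1838647)/(1768858 - 4238799) = ((((178 + 263) + 97) + 518) - 1838647)/(1768858 - 4238799) = (((441 + 97) + 518) - 1838647)/(-2469941) = ((538 + 518) - 1838647)*(-1/2469941) = (1056 - 1838647)*(-1/2469941) = -1837591*(-1/2469941) = 1837591/2469941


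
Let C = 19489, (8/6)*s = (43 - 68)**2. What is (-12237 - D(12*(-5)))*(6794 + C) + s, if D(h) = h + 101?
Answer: -1290808821/4 ≈ -3.2270e+8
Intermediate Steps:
s = 1875/4 (s = 3*(43 - 68)**2/4 = (3/4)*(-25)**2 = (3/4)*625 = 1875/4 ≈ 468.75)
D(h) = 101 + h
(-12237 - D(12*(-5)))*(6794 + C) + s = (-12237 - (101 + 12*(-5)))*(6794 + 19489) + 1875/4 = (-12237 - (101 - 60))*26283 + 1875/4 = (-12237 - 1*41)*26283 + 1875/4 = (-12237 - 41)*26283 + 1875/4 = -12278*26283 + 1875/4 = -322702674 + 1875/4 = -1290808821/4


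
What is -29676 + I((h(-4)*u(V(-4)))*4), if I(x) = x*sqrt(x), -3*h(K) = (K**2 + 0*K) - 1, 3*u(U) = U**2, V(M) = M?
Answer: -29676 - 2560*I*sqrt(15)/9 ≈ -29676.0 - 1101.6*I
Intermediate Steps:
u(U) = U**2/3
h(K) = 1/3 - K**2/3 (h(K) = -((K**2 + 0*K) - 1)/3 = -((K**2 + 0) - 1)/3 = -(K**2 - 1)/3 = -(-1 + K**2)/3 = 1/3 - K**2/3)
I(x) = x**(3/2)
-29676 + I((h(-4)*u(V(-4)))*4) = -29676 + (((1/3 - 1/3*(-4)**2)*((1/3)*(-4)**2))*4)**(3/2) = -29676 + (((1/3 - 1/3*16)*((1/3)*16))*4)**(3/2) = -29676 + (((1/3 - 16/3)*(16/3))*4)**(3/2) = -29676 + (-5*16/3*4)**(3/2) = -29676 + (-80/3*4)**(3/2) = -29676 + (-320/3)**(3/2) = -29676 - 2560*I*sqrt(15)/9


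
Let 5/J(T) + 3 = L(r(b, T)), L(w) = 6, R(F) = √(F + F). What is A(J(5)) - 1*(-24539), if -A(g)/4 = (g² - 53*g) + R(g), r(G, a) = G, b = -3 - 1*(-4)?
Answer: 223931/9 - 4*√30/3 ≈ 24874.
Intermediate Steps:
b = 1 (b = -3 + 4 = 1)
R(F) = √2*√F (R(F) = √(2*F) = √2*√F)
J(T) = 5/3 (J(T) = 5/(-3 + 6) = 5/3)
A(g) = -4*g² + 212*g - 4*√2*√g (A(g) = -4*((g² - 53*g) + √2*√g) = -4*(g² - 53*g + √2*√g) = -4*g² + 212*g - 4*√2*√g)
A(J(5)) - 1*(-24539) = (-4*(5/3)² + 212*(5/3) - 4*√2*√(5/3)) - 1*(-24539) = (-4*25/9 + 1060/3 - 4*√2*√15/3) + 24539 = (-100/9 + 1060/3 - 4*√30/3) + 24539 = (3080/9 - 4*√30/3) + 24539 = 223931/9 - 4*√30/3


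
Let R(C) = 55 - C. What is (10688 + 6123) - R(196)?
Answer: 16952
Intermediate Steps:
(10688 + 6123) - R(196) = (10688 + 6123) - (55 - 1*196) = 16811 - (55 - 196) = 16811 - 1*(-141) = 16811 + 141 = 16952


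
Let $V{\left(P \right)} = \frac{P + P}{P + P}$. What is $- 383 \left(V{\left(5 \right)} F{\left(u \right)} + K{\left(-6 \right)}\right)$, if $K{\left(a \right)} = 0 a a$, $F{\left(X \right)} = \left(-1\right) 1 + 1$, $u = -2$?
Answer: $0$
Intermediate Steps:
$F{\left(X \right)} = 0$ ($F{\left(X \right)} = -1 + 1 = 0$)
$V{\left(P \right)} = 1$ ($V{\left(P \right)} = \frac{2 P}{2 P} = 2 P \frac{1}{2 P} = 1$)
$K{\left(a \right)} = 0$ ($K{\left(a \right)} = 0 a = 0$)
$- 383 \left(V{\left(5 \right)} F{\left(u \right)} + K{\left(-6 \right)}\right) = - 383 \left(1 \cdot 0 + 0\right) = - 383 \left(0 + 0\right) = \left(-383\right) 0 = 0$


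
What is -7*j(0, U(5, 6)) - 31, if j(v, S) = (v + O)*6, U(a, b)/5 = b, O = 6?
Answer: -283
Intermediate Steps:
U(a, b) = 5*b
j(v, S) = 36 + 6*v (j(v, S) = (v + 6)*6 = (6 + v)*6 = 36 + 6*v)
-7*j(0, U(5, 6)) - 31 = -7*(36 + 6*0) - 31 = -7*(36 + 0) - 31 = -7*36 - 31 = -252 - 31 = -283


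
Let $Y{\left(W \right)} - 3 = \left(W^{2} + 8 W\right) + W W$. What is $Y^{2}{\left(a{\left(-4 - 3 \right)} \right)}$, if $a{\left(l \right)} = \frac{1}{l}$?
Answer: $\frac{8649}{2401} \approx 3.6022$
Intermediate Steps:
$Y{\left(W \right)} = 3 + 2 W^{2} + 8 W$ ($Y{\left(W \right)} = 3 + \left(\left(W^{2} + 8 W\right) + W W\right) = 3 + \left(\left(W^{2} + 8 W\right) + W^{2}\right) = 3 + \left(2 W^{2} + 8 W\right) = 3 + 2 W^{2} + 8 W$)
$Y^{2}{\left(a{\left(-4 - 3 \right)} \right)} = \left(3 + 2 \left(\frac{1}{-4 - 3}\right)^{2} + \frac{8}{-4 - 3}\right)^{2} = \left(3 + 2 \left(\frac{1}{-7}\right)^{2} + \frac{8}{-7}\right)^{2} = \left(3 + 2 \left(- \frac{1}{7}\right)^{2} + 8 \left(- \frac{1}{7}\right)\right)^{2} = \left(3 + 2 \cdot \frac{1}{49} - \frac{8}{7}\right)^{2} = \left(3 + \frac{2}{49} - \frac{8}{7}\right)^{2} = \left(\frac{93}{49}\right)^{2} = \frac{8649}{2401}$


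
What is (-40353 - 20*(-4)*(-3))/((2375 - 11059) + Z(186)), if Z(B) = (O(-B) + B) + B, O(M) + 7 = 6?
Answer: 13531/2771 ≈ 4.8831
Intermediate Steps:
O(M) = -1 (O(M) = -7 + 6 = -1)
Z(B) = -1 + 2*B (Z(B) = (-1 + B) + B = -1 + 2*B)
(-40353 - 20*(-4)*(-3))/((2375 - 11059) + Z(186)) = (-40353 - 20*(-4)*(-3))/((2375 - 11059) + (-1 + 2*186)) = (-40353 + 80*(-3))/(-8684 + (-1 + 372)) = (-40353 - 240)/(-8684 + 371) = -40593/(-8313) = -40593*(-1/8313) = 13531/2771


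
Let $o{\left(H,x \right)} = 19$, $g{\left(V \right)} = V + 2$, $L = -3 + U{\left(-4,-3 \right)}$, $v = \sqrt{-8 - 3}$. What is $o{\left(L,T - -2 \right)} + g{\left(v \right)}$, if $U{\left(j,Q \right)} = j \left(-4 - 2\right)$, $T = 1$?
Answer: $21 + i \sqrt{11} \approx 21.0 + 3.3166 i$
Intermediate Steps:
$v = i \sqrt{11}$ ($v = \sqrt{-11} = i \sqrt{11} \approx 3.3166 i$)
$U{\left(j,Q \right)} = - 6 j$ ($U{\left(j,Q \right)} = j \left(-6\right) = - 6 j$)
$L = 21$ ($L = -3 - -24 = -3 + 24 = 21$)
$g{\left(V \right)} = 2 + V$
$o{\left(L,T - -2 \right)} + g{\left(v \right)} = 19 + \left(2 + i \sqrt{11}\right) = 21 + i \sqrt{11}$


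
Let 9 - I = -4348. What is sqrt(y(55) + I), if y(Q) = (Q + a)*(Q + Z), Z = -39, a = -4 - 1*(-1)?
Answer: sqrt(5189) ≈ 72.035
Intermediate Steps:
a = -3 (a = -4 + 1 = -3)
I = 4357 (I = 9 - 1*(-4348) = 9 + 4348 = 4357)
y(Q) = (-39 + Q)*(-3 + Q) (y(Q) = (Q - 3)*(Q - 39) = (-3 + Q)*(-39 + Q) = (-39 + Q)*(-3 + Q))
sqrt(y(55) + I) = sqrt((117 + 55**2 - 42*55) + 4357) = sqrt((117 + 3025 - 2310) + 4357) = sqrt(832 + 4357) = sqrt(5189)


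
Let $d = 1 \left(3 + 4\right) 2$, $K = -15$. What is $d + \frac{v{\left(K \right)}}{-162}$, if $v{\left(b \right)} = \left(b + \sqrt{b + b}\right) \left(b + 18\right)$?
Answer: $\frac{257}{18} - \frac{i \sqrt{30}}{54} \approx 14.278 - 0.10143 i$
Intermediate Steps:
$d = 14$ ($d = 1 \cdot 7 \cdot 2 = 7 \cdot 2 = 14$)
$v{\left(b \right)} = \left(18 + b\right) \left(b + \sqrt{2} \sqrt{b}\right)$ ($v{\left(b \right)} = \left(b + \sqrt{2 b}\right) \left(18 + b\right) = \left(b + \sqrt{2} \sqrt{b}\right) \left(18 + b\right) = \left(18 + b\right) \left(b + \sqrt{2} \sqrt{b}\right)$)
$d + \frac{v{\left(K \right)}}{-162} = 14 + \frac{\left(-15\right)^{2} + 18 \left(-15\right) + \sqrt{2} \left(-15\right)^{\frac{3}{2}} + 18 \sqrt{2} \sqrt{-15}}{-162} = 14 + \left(225 - 270 + \sqrt{2} \left(- 15 i \sqrt{15}\right) + 18 \sqrt{2} i \sqrt{15}\right) \left(- \frac{1}{162}\right) = 14 + \left(225 - 270 - 15 i \sqrt{30} + 18 i \sqrt{30}\right) \left(- \frac{1}{162}\right) = 14 + \left(-45 + 3 i \sqrt{30}\right) \left(- \frac{1}{162}\right) = 14 + \left(\frac{5}{18} - \frac{i \sqrt{30}}{54}\right) = \frac{257}{18} - \frac{i \sqrt{30}}{54}$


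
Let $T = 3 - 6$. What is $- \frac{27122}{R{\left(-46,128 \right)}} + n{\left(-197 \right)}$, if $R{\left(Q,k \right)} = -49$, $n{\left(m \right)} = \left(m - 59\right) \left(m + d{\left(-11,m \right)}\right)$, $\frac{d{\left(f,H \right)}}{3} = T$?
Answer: $\frac{2611186}{49} \approx 53290.0$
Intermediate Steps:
$T = -3$
$d{\left(f,H \right)} = -9$ ($d{\left(f,H \right)} = 3 \left(-3\right) = -9$)
$n{\left(m \right)} = \left(-59 + m\right) \left(-9 + m\right)$ ($n{\left(m \right)} = \left(m - 59\right) \left(m - 9\right) = \left(-59 + m\right) \left(-9 + m\right)$)
$- \frac{27122}{R{\left(-46,128 \right)}} + n{\left(-197 \right)} = - \frac{27122}{-49} + \left(531 + \left(-197\right)^{2} - -13396\right) = \left(-27122\right) \left(- \frac{1}{49}\right) + \left(531 + 38809 + 13396\right) = \frac{27122}{49} + 52736 = \frac{2611186}{49}$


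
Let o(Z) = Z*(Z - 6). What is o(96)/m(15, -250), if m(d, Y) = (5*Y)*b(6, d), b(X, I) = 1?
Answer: -864/125 ≈ -6.9120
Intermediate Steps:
m(d, Y) = 5*Y (m(d, Y) = (5*Y)*1 = 5*Y)
o(Z) = Z*(-6 + Z)
o(96)/m(15, -250) = (96*(-6 + 96))/((5*(-250))) = (96*90)/(-1250) = 8640*(-1/1250) = -864/125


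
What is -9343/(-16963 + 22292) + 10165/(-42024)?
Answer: -446799517/223945896 ≈ -1.9951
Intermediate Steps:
-9343/(-16963 + 22292) + 10165/(-42024) = -9343/5329 + 10165*(-1/42024) = -9343*1/5329 - 10165/42024 = -9343/5329 - 10165/42024 = -446799517/223945896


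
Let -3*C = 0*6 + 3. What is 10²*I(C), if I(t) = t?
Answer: -100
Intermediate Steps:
C = -1 (C = -(0*6 + 3)/3 = -(0 + 3)/3 = -⅓*3 = -1)
10²*I(C) = 10²*(-1) = 100*(-1) = -100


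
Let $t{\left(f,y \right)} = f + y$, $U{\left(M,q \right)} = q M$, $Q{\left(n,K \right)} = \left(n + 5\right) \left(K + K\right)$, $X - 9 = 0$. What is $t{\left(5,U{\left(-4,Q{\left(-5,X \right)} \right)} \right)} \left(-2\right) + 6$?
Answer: $-4$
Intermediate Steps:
$X = 9$ ($X = 9 + 0 = 9$)
$Q{\left(n,K \right)} = 2 K \left(5 + n\right)$ ($Q{\left(n,K \right)} = \left(5 + n\right) 2 K = 2 K \left(5 + n\right)$)
$U{\left(M,q \right)} = M q$
$t{\left(5,U{\left(-4,Q{\left(-5,X \right)} \right)} \right)} \left(-2\right) + 6 = \left(5 - 4 \cdot 2 \cdot 9 \left(5 - 5\right)\right) \left(-2\right) + 6 = \left(5 - 4 \cdot 2 \cdot 9 \cdot 0\right) \left(-2\right) + 6 = \left(5 - 0\right) \left(-2\right) + 6 = \left(5 + 0\right) \left(-2\right) + 6 = 5 \left(-2\right) + 6 = -10 + 6 = -4$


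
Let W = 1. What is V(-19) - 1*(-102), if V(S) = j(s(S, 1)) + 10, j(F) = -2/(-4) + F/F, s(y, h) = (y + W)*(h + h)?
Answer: 227/2 ≈ 113.50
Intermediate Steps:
s(y, h) = 2*h*(1 + y) (s(y, h) = (y + 1)*(h + h) = (1 + y)*(2*h) = 2*h*(1 + y))
j(F) = 3/2 (j(F) = -2*(-¼) + 1 = ½ + 1 = 3/2)
V(S) = 23/2 (V(S) = 3/2 + 10 = 23/2)
V(-19) - 1*(-102) = 23/2 - 1*(-102) = 23/2 + 102 = 227/2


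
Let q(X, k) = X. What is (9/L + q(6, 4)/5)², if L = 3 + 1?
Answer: 4761/400 ≈ 11.902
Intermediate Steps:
L = 4
(9/L + q(6, 4)/5)² = (9/4 + 6/5)² = (69/20)² = 4761/400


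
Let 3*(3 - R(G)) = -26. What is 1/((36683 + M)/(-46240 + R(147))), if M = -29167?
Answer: -138685/22548 ≈ -6.1507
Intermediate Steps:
R(G) = 35/3 (R(G) = 3 - 1/3*(-26) = 3 + 26/3 = 35/3)
1/((36683 + M)/(-46240 + R(147))) = 1/((36683 - 29167)/(-46240 + 35/3)) = 1/(7516/(-138685/3)) = 1/(7516*(-3/138685)) = 1/(-22548/138685) = -138685/22548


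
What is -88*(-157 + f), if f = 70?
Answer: 7656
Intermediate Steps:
-88*(-157 + f) = -88*(-157 + 70) = -88*(-87) = 7656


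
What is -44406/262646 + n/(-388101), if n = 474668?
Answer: -70951832267/50966587623 ≈ -1.3921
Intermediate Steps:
-44406/262646 + n/(-388101) = -44406/262646 + 474668/(-388101) = -44406*1/262646 + 474668*(-1/388101) = -22203/131323 - 474668/388101 = -70951832267/50966587623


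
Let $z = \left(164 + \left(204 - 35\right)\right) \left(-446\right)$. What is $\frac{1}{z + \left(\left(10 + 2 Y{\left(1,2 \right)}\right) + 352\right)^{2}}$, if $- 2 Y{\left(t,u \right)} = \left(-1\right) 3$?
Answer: $- \frac{1}{15293} \approx -6.5389 \cdot 10^{-5}$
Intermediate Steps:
$Y{\left(t,u \right)} = \frac{3}{2}$ ($Y{\left(t,u \right)} = - \frac{\left(-1\right) 3}{2} = \left(- \frac{1}{2}\right) \left(-3\right) = \frac{3}{2}$)
$z = -148518$ ($z = \left(164 + \left(204 - 35\right)\right) \left(-446\right) = \left(164 + 169\right) \left(-446\right) = 333 \left(-446\right) = -148518$)
$\frac{1}{z + \left(\left(10 + 2 Y{\left(1,2 \right)}\right) + 352\right)^{2}} = \frac{1}{-148518 + \left(\left(10 + 2 \cdot \frac{3}{2}\right) + 352\right)^{2}} = \frac{1}{-148518 + \left(\left(10 + 3\right) + 352\right)^{2}} = \frac{1}{-148518 + \left(13 + 352\right)^{2}} = \frac{1}{-148518 + 365^{2}} = \frac{1}{-148518 + 133225} = \frac{1}{-15293} = - \frac{1}{15293}$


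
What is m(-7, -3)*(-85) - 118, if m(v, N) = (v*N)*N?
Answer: 5237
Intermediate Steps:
m(v, N) = v*N**2 (m(v, N) = (N*v)*N = v*N**2)
m(-7, -3)*(-85) - 118 = -7*(-3)**2*(-85) - 118 = -7*9*(-85) - 118 = -63*(-85) - 118 = 5355 - 118 = 5237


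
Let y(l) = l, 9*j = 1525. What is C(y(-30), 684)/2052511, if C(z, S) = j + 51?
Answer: 1984/18472599 ≈ 0.00010740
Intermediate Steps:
j = 1525/9 (j = (⅑)*1525 = 1525/9 ≈ 169.44)
C(z, S) = 1984/9 (C(z, S) = 1525/9 + 51 = 1984/9)
C(y(-30), 684)/2052511 = (1984/9)/2052511 = (1984/9)*(1/2052511) = 1984/18472599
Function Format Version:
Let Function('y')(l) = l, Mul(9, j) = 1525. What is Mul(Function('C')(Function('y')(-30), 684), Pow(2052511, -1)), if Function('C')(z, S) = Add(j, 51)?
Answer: Rational(1984, 18472599) ≈ 0.00010740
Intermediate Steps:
j = Rational(1525, 9) (j = Mul(Rational(1, 9), 1525) = Rational(1525, 9) ≈ 169.44)
Function('C')(z, S) = Rational(1984, 9) (Function('C')(z, S) = Add(Rational(1525, 9), 51) = Rational(1984, 9))
Mul(Function('C')(Function('y')(-30), 684), Pow(2052511, -1)) = Mul(Rational(1984, 9), Pow(2052511, -1)) = Mul(Rational(1984, 9), Rational(1, 2052511)) = Rational(1984, 18472599)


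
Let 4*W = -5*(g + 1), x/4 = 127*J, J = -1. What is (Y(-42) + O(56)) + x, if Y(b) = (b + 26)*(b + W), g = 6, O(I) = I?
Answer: 360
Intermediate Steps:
x = -508 (x = 4*(127*(-1)) = 4*(-127) = -508)
W = -35/4 (W = (-5*(6 + 1))/4 = (-5*7)/4 = (¼)*(-35) = -35/4 ≈ -8.7500)
Y(b) = (26 + b)*(-35/4 + b) (Y(b) = (b + 26)*(b - 35/4) = (26 + b)*(-35/4 + b))
(Y(-42) + O(56)) + x = ((-455/2 + (-42)² + (69/4)*(-42)) + 56) - 508 = ((-455/2 + 1764 - 1449/2) + 56) - 508 = (812 + 56) - 508 = 868 - 508 = 360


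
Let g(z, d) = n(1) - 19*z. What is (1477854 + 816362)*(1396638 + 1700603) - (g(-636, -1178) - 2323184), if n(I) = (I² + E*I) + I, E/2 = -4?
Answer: 7105742169162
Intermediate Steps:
E = -8 (E = 2*(-4) = -8)
n(I) = I² - 7*I (n(I) = (I² - 8*I) + I = I² - 7*I)
g(z, d) = -6 - 19*z (g(z, d) = 1*(-7 + 1) - 19*z = 1*(-6) - 19*z = -6 - 19*z)
(1477854 + 816362)*(1396638 + 1700603) - (g(-636, -1178) - 2323184) = (1477854 + 816362)*(1396638 + 1700603) - ((-6 - 19*(-636)) - 2323184) = 2294216*3097241 - ((-6 + 12084) - 2323184) = 7105739858056 - (12078 - 2323184) = 7105739858056 - 1*(-2311106) = 7105739858056 + 2311106 = 7105742169162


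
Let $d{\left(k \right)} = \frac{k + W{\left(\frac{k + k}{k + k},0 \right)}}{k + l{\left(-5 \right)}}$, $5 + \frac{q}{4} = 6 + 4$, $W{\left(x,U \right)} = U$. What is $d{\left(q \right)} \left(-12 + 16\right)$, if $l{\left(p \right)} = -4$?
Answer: $5$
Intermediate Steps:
$q = 20$ ($q = -20 + 4 \left(6 + 4\right) = -20 + 4 \cdot 10 = -20 + 40 = 20$)
$d{\left(k \right)} = \frac{k}{-4 + k}$ ($d{\left(k \right)} = \frac{k + 0}{k - 4} = \frac{k}{-4 + k}$)
$d{\left(q \right)} \left(-12 + 16\right) = \frac{20}{-4 + 20} \left(-12 + 16\right) = \frac{20}{16} \cdot 4 = 20 \cdot \frac{1}{16} \cdot 4 = \frac{5}{4} \cdot 4 = 5$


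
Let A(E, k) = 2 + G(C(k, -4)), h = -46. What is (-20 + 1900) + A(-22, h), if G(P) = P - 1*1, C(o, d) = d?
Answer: 1877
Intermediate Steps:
G(P) = -1 + P (G(P) = P - 1 = -1 + P)
A(E, k) = -3 (A(E, k) = 2 + (-1 - 4) = 2 - 5 = -3)
(-20 + 1900) + A(-22, h) = (-20 + 1900) - 3 = 1880 - 3 = 1877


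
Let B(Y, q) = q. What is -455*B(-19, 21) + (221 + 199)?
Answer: -9135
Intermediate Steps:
-455*B(-19, 21) + (221 + 199) = -455*21 + (221 + 199) = -9555 + 420 = -9135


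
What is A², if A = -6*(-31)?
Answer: 34596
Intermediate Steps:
A = 186
A² = 186² = 34596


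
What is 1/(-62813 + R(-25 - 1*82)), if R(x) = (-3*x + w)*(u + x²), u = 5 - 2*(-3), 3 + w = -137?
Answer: 1/2011447 ≈ 4.9715e-7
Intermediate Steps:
w = -140 (w = -3 - 137 = -140)
u = 11 (u = 5 + 6 = 11)
R(x) = (-140 - 3*x)*(11 + x²) (R(x) = (-3*x - 140)*(11 + x²) = (-140 - 3*x)*(11 + x²))
1/(-62813 + R(-25 - 1*82)) = 1/(-62813 + (-1540 - 140*(-25 - 1*82)² - 33*(-25 - 1*82) - 3*(-25 - 1*82)³)) = 1/(-62813 + (-1540 - 140*(-25 - 82)² - 33*(-25 - 82) - 3*(-25 - 82)³)) = 1/(-62813 + (-1540 - 140*(-107)² - 33*(-107) - 3*(-107)³)) = 1/(-62813 + (-1540 - 140*11449 + 3531 - 3*(-1225043))) = 1/(-62813 + (-1540 - 1602860 + 3531 + 3675129)) = 1/(-62813 + 2074260) = 1/2011447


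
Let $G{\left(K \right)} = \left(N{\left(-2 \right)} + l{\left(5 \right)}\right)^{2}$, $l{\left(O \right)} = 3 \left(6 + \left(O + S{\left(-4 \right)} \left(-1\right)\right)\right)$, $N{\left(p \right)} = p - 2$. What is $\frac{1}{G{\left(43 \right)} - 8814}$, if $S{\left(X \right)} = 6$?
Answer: $- \frac{1}{8693} \approx -0.00011504$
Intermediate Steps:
$N{\left(p \right)} = -2 + p$
$l{\left(O \right)} = 3 O$ ($l{\left(O \right)} = 3 \left(6 + \left(O + 6 \left(-1\right)\right)\right) = 3 \left(6 + \left(O - 6\right)\right) = 3 \left(6 + \left(-6 + O\right)\right) = 3 O$)
$G{\left(K \right)} = 121$ ($G{\left(K \right)} = \left(\left(-2 - 2\right) + 3 \cdot 5\right)^{2} = \left(-4 + 15\right)^{2} = 11^{2} = 121$)
$\frac{1}{G{\left(43 \right)} - 8814} = \frac{1}{121 - 8814} = \frac{1}{-8693} = - \frac{1}{8693}$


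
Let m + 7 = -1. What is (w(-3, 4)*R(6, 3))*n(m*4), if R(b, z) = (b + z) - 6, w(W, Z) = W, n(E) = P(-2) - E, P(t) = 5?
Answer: -333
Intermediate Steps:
m = -8 (m = -7 - 1 = -8)
n(E) = 5 - E
R(b, z) = -6 + b + z
(w(-3, 4)*R(6, 3))*n(m*4) = (-3*(-6 + 6 + 3))*(5 - (-8)*4) = (-3*3)*(5 - 1*(-32)) = -9*(5 + 32) = -9*37 = -333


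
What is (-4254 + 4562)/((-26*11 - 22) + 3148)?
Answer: 77/710 ≈ 0.10845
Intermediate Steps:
(-4254 + 4562)/((-26*11 - 22) + 3148) = 308/((-286 - 22) + 3148) = 308/(-308 + 3148) = 308/2840 = 308*(1/2840) = 77/710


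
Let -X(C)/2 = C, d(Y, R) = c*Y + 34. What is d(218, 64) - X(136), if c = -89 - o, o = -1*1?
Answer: -18878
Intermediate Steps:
o = -1
c = -88 (c = -89 - 1*(-1) = -89 + 1 = -88)
d(Y, R) = 34 - 88*Y (d(Y, R) = -88*Y + 34 = 34 - 88*Y)
X(C) = -2*C
d(218, 64) - X(136) = (34 - 88*218) - (-2)*136 = (34 - 19184) - 1*(-272) = -19150 + 272 = -18878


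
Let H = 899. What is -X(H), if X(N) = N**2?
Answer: -808201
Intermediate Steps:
-X(H) = -1*899**2 = -1*808201 = -808201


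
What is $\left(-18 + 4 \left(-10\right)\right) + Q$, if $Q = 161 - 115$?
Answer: $-12$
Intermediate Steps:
$Q = 46$ ($Q = 161 - 115 = 46$)
$\left(-18 + 4 \left(-10\right)\right) + Q = \left(-18 + 4 \left(-10\right)\right) + 46 = \left(-18 - 40\right) + 46 = -58 + 46 = -12$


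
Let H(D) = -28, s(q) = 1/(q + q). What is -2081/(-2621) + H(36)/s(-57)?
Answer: 8368313/2621 ≈ 3192.8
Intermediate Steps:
s(q) = 1/(2*q)
-2081/(-2621) + H(36)/s(-57) = -2081/(-2621) - 28/((½)/(-57)) = -2081*(-1/2621) - 28/((½)*(-1/57)) = 2081/2621 - 28/(-1/114) = 2081/2621 - 28*(-114) = 2081/2621 + 3192 = 8368313/2621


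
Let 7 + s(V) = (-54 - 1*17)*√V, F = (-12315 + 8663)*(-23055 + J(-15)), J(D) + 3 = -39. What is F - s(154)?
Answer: 84350251 + 71*√154 ≈ 8.4351e+7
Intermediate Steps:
J(D) = -42 (J(D) = -3 - 39 = -42)
F = 84350244 (F = (-12315 + 8663)*(-23055 - 42) = -3652*(-23097) = 84350244)
s(V) = -7 - 71*√V (s(V) = -7 + (-54 - 1*17)*√V = -7 + (-54 - 17)*√V = -7 - 71*√V)
F - s(154) = 84350244 - (-7 - 71*√154) = 84350244 + (7 + 71*√154) = 84350251 + 71*√154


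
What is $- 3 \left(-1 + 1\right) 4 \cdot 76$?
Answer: $0$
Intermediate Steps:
$- 3 \left(-1 + 1\right) 4 \cdot 76 = \left(-3\right) 0 \cdot 304 = 0 \cdot 304 = 0$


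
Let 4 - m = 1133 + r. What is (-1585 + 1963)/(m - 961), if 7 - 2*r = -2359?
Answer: -126/1091 ≈ -0.11549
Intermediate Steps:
r = 1183 (r = 7/2 - 1/2*(-2359) = 7/2 + 2359/2 = 1183)
m = -2312 (m = 4 - (1133 + 1183) = 4 - 1*2316 = 4 - 2316 = -2312)
(-1585 + 1963)/(m - 961) = (-1585 + 1963)/(-2312 - 961) = 378/(-3273) = 378*(-1/3273) = -126/1091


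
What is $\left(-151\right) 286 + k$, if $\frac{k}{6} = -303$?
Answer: $-45004$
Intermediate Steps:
$k = -1818$ ($k = 6 \left(-303\right) = -1818$)
$\left(-151\right) 286 + k = \left(-151\right) 286 - 1818 = -43186 - 1818 = -45004$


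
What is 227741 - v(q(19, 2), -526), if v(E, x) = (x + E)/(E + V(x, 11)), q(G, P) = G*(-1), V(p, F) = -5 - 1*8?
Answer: 7287167/32 ≈ 2.2772e+5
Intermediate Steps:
V(p, F) = -13 (V(p, F) = -5 - 8 = -13)
q(G, P) = -G
v(E, x) = (E + x)/(-13 + E) (v(E, x) = (x + E)/(E - 13) = (E + x)/(-13 + E))
227741 - v(q(19, 2), -526) = 227741 - (-1*19 - 526)/(-13 - 1*19) = 227741 - (-19 - 526)/(-13 - 19) = 227741 - (-545)/(-32) = 227741 - (-1)*(-545)/32 = 227741 - 1*545/32 = 227741 - 545/32 = 7287167/32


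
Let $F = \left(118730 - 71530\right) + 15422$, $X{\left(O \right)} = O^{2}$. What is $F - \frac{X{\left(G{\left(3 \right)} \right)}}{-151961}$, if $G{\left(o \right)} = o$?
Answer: $\frac{9516101751}{151961} \approx 62622.0$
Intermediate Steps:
$F = 62622$ ($F = 47200 + 15422 = 62622$)
$F - \frac{X{\left(G{\left(3 \right)} \right)}}{-151961} = 62622 - \frac{3^{2}}{-151961} = 62622 - 9 \left(- \frac{1}{151961}\right) = 62622 - - \frac{9}{151961} = 62622 + \frac{9}{151961} = \frac{9516101751}{151961}$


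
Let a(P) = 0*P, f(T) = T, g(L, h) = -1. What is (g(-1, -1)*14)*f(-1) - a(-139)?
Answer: 14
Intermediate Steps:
a(P) = 0
(g(-1, -1)*14)*f(-1) - a(-139) = -1*14*(-1) - 1*0 = -14*(-1) + 0 = 14 + 0 = 14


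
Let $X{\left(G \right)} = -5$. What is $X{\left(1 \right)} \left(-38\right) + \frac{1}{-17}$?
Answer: $\frac{3229}{17} \approx 189.94$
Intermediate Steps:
$X{\left(1 \right)} \left(-38\right) + \frac{1}{-17} = \left(-5\right) \left(-38\right) + \frac{1}{-17} = 190 - \frac{1}{17} = \frac{3229}{17}$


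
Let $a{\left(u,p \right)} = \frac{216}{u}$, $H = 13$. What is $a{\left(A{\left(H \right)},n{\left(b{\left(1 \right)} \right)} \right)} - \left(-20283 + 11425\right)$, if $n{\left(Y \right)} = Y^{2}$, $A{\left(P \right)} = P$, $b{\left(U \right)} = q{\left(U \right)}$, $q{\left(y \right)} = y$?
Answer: $\frac{115370}{13} \approx 8874.6$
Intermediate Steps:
$b{\left(U \right)} = U$
$a{\left(A{\left(H \right)},n{\left(b{\left(1 \right)} \right)} \right)} - \left(-20283 + 11425\right) = \frac{216}{13} - \left(-20283 + 11425\right) = 216 \cdot \frac{1}{13} - -8858 = \frac{216}{13} + 8858 = \frac{115370}{13}$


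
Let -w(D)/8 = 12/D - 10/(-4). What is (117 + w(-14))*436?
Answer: 316972/7 ≈ 45282.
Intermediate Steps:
w(D) = -20 - 96/D (w(D) = -8*(12/D - 10/(-4)) = -8*(12/D - 10*(-¼)) = -8*(12/D + 5/2) = -8*(5/2 + 12/D) = -20 - 96/D)
(117 + w(-14))*436 = (117 + (-20 - 96/(-14)))*436 = (117 + (-20 - 96*(-1/14)))*436 = (117 + (-20 + 48/7))*436 = (117 - 92/7)*436 = (727/7)*436 = 316972/7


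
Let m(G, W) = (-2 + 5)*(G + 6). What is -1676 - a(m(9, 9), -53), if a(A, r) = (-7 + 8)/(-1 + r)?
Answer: -90503/54 ≈ -1676.0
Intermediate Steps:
m(G, W) = 18 + 3*G (m(G, W) = 3*(6 + G) = 18 + 3*G)
a(A, r) = 1/(-1 + r)
-1676 - a(m(9, 9), -53) = -1676 - 1/(-1 - 53) = -1676 - 1/(-54) = -1676 - 1*(-1/54) = -1676 + 1/54 = -90503/54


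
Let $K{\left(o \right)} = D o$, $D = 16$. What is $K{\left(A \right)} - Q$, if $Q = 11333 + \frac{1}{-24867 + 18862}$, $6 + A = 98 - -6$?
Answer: $- \frac{58638824}{6005} \approx -9765.0$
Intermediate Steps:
$A = 98$ ($A = -6 + \left(98 - -6\right) = -6 + \left(98 + 6\right) = -6 + 104 = 98$)
$K{\left(o \right)} = 16 o$
$Q = \frac{68054664}{6005}$ ($Q = 11333 + \frac{1}{-6005} = 11333 - \frac{1}{6005} = \frac{68054664}{6005} \approx 11333.0$)
$K{\left(A \right)} - Q = 16 \cdot 98 - \frac{68054664}{6005} = 1568 - \frac{68054664}{6005} = - \frac{58638824}{6005}$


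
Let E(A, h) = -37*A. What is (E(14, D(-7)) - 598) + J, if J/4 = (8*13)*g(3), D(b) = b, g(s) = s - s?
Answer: -1116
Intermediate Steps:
g(s) = 0
J = 0 (J = 4*((8*13)*0) = 4*(104*0) = 4*0 = 0)
(E(14, D(-7)) - 598) + J = (-37*14 - 598) + 0 = (-518 - 598) + 0 = -1116 + 0 = -1116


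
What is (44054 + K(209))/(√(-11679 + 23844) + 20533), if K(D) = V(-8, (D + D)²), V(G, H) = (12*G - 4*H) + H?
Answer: -4930117031/210795962 + 240107*√12165/210795962 ≈ -23.262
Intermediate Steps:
V(G, H) = -3*H + 12*G (V(G, H) = (-4*H + 12*G) + H = -3*H + 12*G)
K(D) = -96 - 12*D² (K(D) = -3*(D + D)² + 12*(-8) = -3*4*D² - 96 = -12*D² - 96 = -96 - 12*D²)
(44054 + K(209))/(√(-11679 + 23844) + 20533) = (44054 + (-96 - 12*209²))/(√(-11679 + 23844) + 20533) = (44054 + (-96 - 12*43681))/(√12165 + 20533) = (44054 + (-96 - 524172))/(20533 + √12165) = (44054 - 524268)/(20533 + √12165) = -480214/(20533 + √12165)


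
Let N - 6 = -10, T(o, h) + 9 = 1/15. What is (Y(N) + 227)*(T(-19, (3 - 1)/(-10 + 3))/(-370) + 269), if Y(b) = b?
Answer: 166478866/2775 ≈ 59992.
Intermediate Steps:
T(o, h) = -134/15 (T(o, h) = -9 + 1/15 = -134/15)
N = -4 (N = 6 - 10 = -4)
(Y(N) + 227)*(T(-19, (3 - 1)/(-10 + 3))/(-370) + 269) = (-4 + 227)*(-134/15/(-370) + 269) = 223*(-134/15*(-1/370) + 269) = 223*(67/2775 + 269) = 223*(746542/2775) = 166478866/2775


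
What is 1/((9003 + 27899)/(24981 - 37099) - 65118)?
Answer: -6059/394568413 ≈ -1.5356e-5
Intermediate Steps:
1/((9003 + 27899)/(24981 - 37099) - 65118) = 1/(36902/(-12118) - 65118) = 1/(36902*(-1/12118) - 65118) = 1/(-18451/6059 - 65118) = 1/(-394568413/6059) = -6059/394568413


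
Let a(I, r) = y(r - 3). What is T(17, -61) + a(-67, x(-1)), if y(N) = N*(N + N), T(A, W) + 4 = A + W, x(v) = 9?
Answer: 24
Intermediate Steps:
T(A, W) = -4 + A + W (T(A, W) = -4 + (A + W) = -4 + A + W)
y(N) = 2*N² (y(N) = N*(2*N) = 2*N²)
a(I, r) = 2*(-3 + r)² (a(I, r) = 2*(r - 3)² = 2*(-3 + r)²)
T(17, -61) + a(-67, x(-1)) = (-4 + 17 - 61) + 2*(-3 + 9)² = -48 + 2*6² = -48 + 2*36 = -48 + 72 = 24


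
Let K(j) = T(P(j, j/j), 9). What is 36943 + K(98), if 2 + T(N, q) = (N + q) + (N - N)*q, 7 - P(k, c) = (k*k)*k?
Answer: -904235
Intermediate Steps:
P(k, c) = 7 - k³ (P(k, c) = 7 - k*k*k = 7 - k²*k = 7 - k³)
T(N, q) = -2 + N + q (T(N, q) = -2 + ((N + q) + (N - N)*q) = -2 + ((N + q) + 0*q) = -2 + ((N + q) + 0) = -2 + (N + q) = -2 + N + q)
K(j) = 14 - j³ (K(j) = -2 + (7 - j³) + 9 = 14 - j³)
36943 + K(98) = 36943 + (14 - 1*98³) = 36943 + (14 - 1*941192) = 36943 + (14 - 941192) = 36943 - 941178 = -904235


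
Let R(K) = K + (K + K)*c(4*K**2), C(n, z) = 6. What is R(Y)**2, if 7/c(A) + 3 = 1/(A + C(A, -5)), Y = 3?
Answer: 1929321/15625 ≈ 123.48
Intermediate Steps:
c(A) = 7/(-3 + 1/(6 + A)) (c(A) = 7/(-3 + 1/(A + 6)) = 7/(-3 + 1/(6 + A)))
R(K) = K + 14*K*(-6 - 4*K**2)/(17 + 12*K**2) (R(K) = K + (K + K)*(7*(-6 - 4*K**2)/(17 + 3*(4*K**2))) = K + (2*K)*(7*(-6 - 4*K**2)/(17 + 12*K**2)) = K + 14*K*(-6 - 4*K**2)/(17 + 12*K**2))
R(Y)**2 = (-1*3*(67 + 44*3**2)/(17 + 12*3**2))**2 = (-1*3*(67 + 44*9)/(17 + 12*9))**2 = (-1*3*(67 + 396)/(17 + 108))**2 = (-1*3*463/125)**2 = (-1*3*1/125*463)**2 = (-1389/125)**2 = 1929321/15625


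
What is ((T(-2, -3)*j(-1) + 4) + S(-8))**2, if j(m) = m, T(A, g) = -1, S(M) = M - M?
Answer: 25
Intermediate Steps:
S(M) = 0
((T(-2, -3)*j(-1) + 4) + S(-8))**2 = ((-1*(-1) + 4) + 0)**2 = ((1 + 4) + 0)**2 = (5 + 0)**2 = 5**2 = 25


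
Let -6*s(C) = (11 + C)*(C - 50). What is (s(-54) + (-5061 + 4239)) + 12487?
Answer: 32759/3 ≈ 10920.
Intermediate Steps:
s(C) = -(-50 + C)*(11 + C)/6 (s(C) = -(11 + C)*(C - 50)/6 = -(11 + C)*(-50 + C)/6 = -(-50 + C)*(11 + C)/6)
(s(-54) + (-5061 + 4239)) + 12487 = ((275/3 - ⅙*(-54)² + (13/2)*(-54)) + (-5061 + 4239)) + 12487 = ((275/3 - ⅙*2916 - 351) - 822) + 12487 = ((275/3 - 486 - 351) - 822) + 12487 = (-2236/3 - 822) + 12487 = -4702/3 + 12487 = 32759/3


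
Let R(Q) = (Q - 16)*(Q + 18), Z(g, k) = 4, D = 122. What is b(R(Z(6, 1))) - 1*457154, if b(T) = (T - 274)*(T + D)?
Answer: -380758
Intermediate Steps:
R(Q) = (-16 + Q)*(18 + Q)
b(T) = (-274 + T)*(122 + T) (b(T) = (T - 274)*(T + 122) = (-274 + T)*(122 + T))
b(R(Z(6, 1))) - 1*457154 = (-33428 + (-288 + 4² + 2*4)² - 152*(-288 + 4² + 2*4)) - 1*457154 = (-33428 + (-288 + 16 + 8)² - 152*(-288 + 16 + 8)) - 457154 = (-33428 + (-264)² - 152*(-264)) - 457154 = (-33428 + 69696 + 40128) - 457154 = 76396 - 457154 = -380758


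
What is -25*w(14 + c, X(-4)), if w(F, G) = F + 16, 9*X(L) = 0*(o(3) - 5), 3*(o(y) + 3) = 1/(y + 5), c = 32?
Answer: -1550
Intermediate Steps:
o(y) = -3 + 1/(3*(5 + y)) (o(y) = -3 + 1/(3*(y + 5)) = -3 + 1/(3*(5 + y)))
X(L) = 0 (X(L) = (0*((-44 - 9*3)/(3*(5 + 3)) - 5))/9 = (0*((⅓)*(-44 - 27)/8 - 5))/9 = (0*((⅓)*(⅛)*(-71) - 5))/9 = (0*(-71/24 - 5))/9 = (0*(-191/24))/9 = (⅑)*0 = 0)
w(F, G) = 16 + F
-25*w(14 + c, X(-4)) = -25*(16 + (14 + 32)) = -25*(16 + 46) = -25*62 = -1550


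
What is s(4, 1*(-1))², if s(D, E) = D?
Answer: 16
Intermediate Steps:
s(4, 1*(-1))² = 4² = 16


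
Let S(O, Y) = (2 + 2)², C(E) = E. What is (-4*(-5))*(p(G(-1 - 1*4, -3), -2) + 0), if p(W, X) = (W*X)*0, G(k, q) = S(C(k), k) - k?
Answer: 0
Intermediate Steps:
S(O, Y) = 16 (S(O, Y) = 4² = 16)
G(k, q) = 16 - k
p(W, X) = 0
(-4*(-5))*(p(G(-1 - 1*4, -3), -2) + 0) = (-4*(-5))*(0 + 0) = 20*0 = 0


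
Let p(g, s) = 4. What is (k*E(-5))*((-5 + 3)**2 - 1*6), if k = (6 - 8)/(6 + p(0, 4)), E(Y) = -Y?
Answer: 2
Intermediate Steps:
k = -1/5 (k = (6 - 8)/(6 + 4) = -2/10 = -2*1/10 = -1/5 ≈ -0.20000)
(k*E(-5))*((-5 + 3)**2 - 1*6) = (-(-1)*(-5)/5)*((-5 + 3)**2 - 1*6) = (-1/5*5)*((-2)**2 - 6) = -(4 - 6) = -1*(-2) = 2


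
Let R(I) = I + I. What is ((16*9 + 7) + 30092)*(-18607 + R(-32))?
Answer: -564667053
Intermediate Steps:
R(I) = 2*I
((16*9 + 7) + 30092)*(-18607 + R(-32)) = ((16*9 + 7) + 30092)*(-18607 + 2*(-32)) = ((144 + 7) + 30092)*(-18607 - 64) = (151 + 30092)*(-18671) = 30243*(-18671) = -564667053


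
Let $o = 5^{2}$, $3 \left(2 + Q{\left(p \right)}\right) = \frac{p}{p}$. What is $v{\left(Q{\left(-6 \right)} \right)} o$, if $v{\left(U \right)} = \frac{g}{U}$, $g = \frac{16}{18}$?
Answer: $- \frac{40}{3} \approx -13.333$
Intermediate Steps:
$g = \frac{8}{9}$ ($g = 16 \cdot \frac{1}{18} = \frac{8}{9} \approx 0.88889$)
$Q{\left(p \right)} = - \frac{5}{3}$ ($Q{\left(p \right)} = -2 + \frac{p \frac{1}{p}}{3} = -2 + \frac{1}{3} \cdot 1 = -2 + \frac{1}{3} = - \frac{5}{3}$)
$o = 25$
$v{\left(U \right)} = \frac{8}{9 U}$
$v{\left(Q{\left(-6 \right)} \right)} o = \frac{8}{9 \left(- \frac{5}{3}\right)} 25 = \frac{8}{9} \left(- \frac{3}{5}\right) 25 = \left(- \frac{8}{15}\right) 25 = - \frac{40}{3}$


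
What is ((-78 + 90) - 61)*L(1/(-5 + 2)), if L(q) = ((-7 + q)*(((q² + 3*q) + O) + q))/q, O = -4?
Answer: 50666/9 ≈ 5629.6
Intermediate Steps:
L(q) = (-7 + q)*(-4 + q² + 4*q)/q (L(q) = ((-7 + q)*(((q² + 3*q) - 4) + q))/q = ((-7 + q)*((-4 + q² + 3*q) + q))/q = ((-7 + q)*(-4 + q² + 4*q))/q = (-7 + q)*(-4 + q² + 4*q)/q)
((-78 + 90) - 61)*L(1/(-5 + 2)) = ((-78 + 90) - 61)*(-32 + (1/(-5 + 2))² - 3/(-5 + 2) + 28/(1/(-5 + 2))) = (12 - 61)*(-32 + (1/(-3))² - 3/(-3) + 28/(1/(-3))) = -49*(-32 + (-⅓)² - 3*(-⅓) + 28/(-⅓)) = -49*(-32 + ⅑ + 1 + 28*(-3)) = -49*(-32 + ⅑ + 1 - 84) = -49*(-1034/9) = 50666/9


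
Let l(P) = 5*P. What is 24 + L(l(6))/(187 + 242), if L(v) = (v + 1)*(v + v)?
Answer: 4052/143 ≈ 28.336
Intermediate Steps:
L(v) = 2*v*(1 + v) (L(v) = (1 + v)*(2*v) = 2*v*(1 + v))
24 + L(l(6))/(187 + 242) = 24 + (2*(5*6)*(1 + 5*6))/(187 + 242) = 24 + (2*30*(1 + 30))/429 = 24 + (2*30*31)*(1/429) = 24 + 1860*(1/429) = 24 + 620/143 = 4052/143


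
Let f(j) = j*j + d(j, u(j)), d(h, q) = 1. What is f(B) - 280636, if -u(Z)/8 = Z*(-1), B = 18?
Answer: -280311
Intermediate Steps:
u(Z) = 8*Z (u(Z) = -8*Z*(-1) = -(-8)*Z = 8*Z)
f(j) = 1 + j**2 (f(j) = j*j + 1 = j**2 + 1 = 1 + j**2)
f(B) - 280636 = (1 + 18**2) - 280636 = (1 + 324) - 280636 = 325 - 280636 = -280311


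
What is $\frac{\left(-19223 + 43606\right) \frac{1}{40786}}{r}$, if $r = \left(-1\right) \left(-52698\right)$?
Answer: $\frac{24383}{2149340628} \approx 1.1344 \cdot 10^{-5}$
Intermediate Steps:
$r = 52698$
$\frac{\left(-19223 + 43606\right) \frac{1}{40786}}{r} = \frac{\left(-19223 + 43606\right) \frac{1}{40786}}{52698} = 24383 \cdot \frac{1}{40786} \cdot \frac{1}{52698} = \frac{24383}{40786} \cdot \frac{1}{52698} = \frac{24383}{2149340628}$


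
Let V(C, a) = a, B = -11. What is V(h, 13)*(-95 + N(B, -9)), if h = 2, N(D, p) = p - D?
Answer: -1209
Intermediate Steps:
V(h, 13)*(-95 + N(B, -9)) = 13*(-95 + (-9 - 1*(-11))) = 13*(-95 + (-9 + 11)) = 13*(-95 + 2) = 13*(-93) = -1209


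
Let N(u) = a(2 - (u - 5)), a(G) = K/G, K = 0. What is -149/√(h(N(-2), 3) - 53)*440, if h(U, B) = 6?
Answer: 65560*I*√47/47 ≈ 9562.9*I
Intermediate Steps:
a(G) = 0 (a(G) = 0/G = 0)
N(u) = 0
-149/√(h(N(-2), 3) - 53)*440 = -149/√(6 - 53)*440 = -149*(-I*√47/47)*440 = -(-149)*I*√47/47*440 = (149*I*√47/47)*440 = 65560*I*√47/47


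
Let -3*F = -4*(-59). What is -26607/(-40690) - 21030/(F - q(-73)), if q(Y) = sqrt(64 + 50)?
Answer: 60729778029/222452230 - 18927*sqrt(114)/5467 ≈ 236.04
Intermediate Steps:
F = -236/3 (F = -(-4)*(-59)/3 = -1/3*236 = -236/3 ≈ -78.667)
q(Y) = sqrt(114)
-26607/(-40690) - 21030/(F - q(-73)) = -26607/(-40690) - 21030/(-236/3 - sqrt(114)) = -26607*(-1/40690) - 21030/(-236/3 - sqrt(114)) = 26607/40690 - 21030/(-236/3 - sqrt(114))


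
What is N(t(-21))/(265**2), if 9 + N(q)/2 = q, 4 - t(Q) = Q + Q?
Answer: 74/70225 ≈ 0.0010538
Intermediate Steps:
t(Q) = 4 - 2*Q (t(Q) = 4 - (Q + Q) = 4 - 2*Q)
N(q) = -18 + 2*q
N(t(-21))/(265**2) = (-18 + 2*(4 - 2*(-21)))/(265**2) = (-18 + 2*(4 + 42))/70225 = (-18 + 2*46)*(1/70225) = (-18 + 92)*(1/70225) = 74*(1/70225) = 74/70225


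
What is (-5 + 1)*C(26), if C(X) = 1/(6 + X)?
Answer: -⅛ ≈ -0.12500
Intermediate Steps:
(-5 + 1)*C(26) = (-5 + 1)/(6 + 26) = -4/32 = -4*1/32 = -⅛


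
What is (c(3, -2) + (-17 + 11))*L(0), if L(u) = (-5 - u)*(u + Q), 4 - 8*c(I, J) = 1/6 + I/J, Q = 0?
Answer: 0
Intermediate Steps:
c(I, J) = 23/48 - I/(8*J) (c(I, J) = 1/2 - (1/6 + I/J)/8 = 1/2 + (-1/48 - I/(8*J)) = 23/48 - I/(8*J))
L(u) = u*(-5 - u) (L(u) = (-5 - u)*(u + 0) = (-5 - u)*u = u*(-5 - u))
(c(3, -2) + (-17 + 11))*L(0) = ((23/48 - 1/8*3/(-2)) + (-17 + 11))*(0*(-5 - 1*0)) = ((23/48 - 1/8*3*(-1/2)) - 6)*(0*(-5 + 0)) = ((23/48 + 3/16) - 6)*(0*(-5)) = (2/3 - 6)*0 = -16/3*0 = 0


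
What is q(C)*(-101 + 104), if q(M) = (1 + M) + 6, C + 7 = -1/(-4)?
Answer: ¾ ≈ 0.75000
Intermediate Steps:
C = -27/4 (C = -7 - 1/(-4) = -7 - 1*(-¼) = -7 + ¼ = -27/4 ≈ -6.7500)
q(M) = 7 + M
q(C)*(-101 + 104) = (7 - 27/4)*(-101 + 104) = (¼)*3 = ¾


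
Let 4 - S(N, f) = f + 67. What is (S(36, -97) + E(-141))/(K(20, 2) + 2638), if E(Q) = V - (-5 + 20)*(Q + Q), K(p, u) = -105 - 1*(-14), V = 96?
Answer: 4360/2547 ≈ 1.7118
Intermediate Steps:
K(p, u) = -91 (K(p, u) = -105 + 14 = -91)
S(N, f) = -63 - f (S(N, f) = 4 - (f + 67) = 4 - (67 + f) = 4 + (-67 - f) = -63 - f)
E(Q) = 96 - 30*Q (E(Q) = 96 - (-5 + 20)*(Q + Q) = 96 - 15*2*Q = 96 - 30*Q)
(S(36, -97) + E(-141))/(K(20, 2) + 2638) = ((-63 - 1*(-97)) + (96 - 30*(-141)))/(-91 + 2638) = ((-63 + 97) + (96 + 4230))/2547 = (34 + 4326)*(1/2547) = 4360*(1/2547) = 4360/2547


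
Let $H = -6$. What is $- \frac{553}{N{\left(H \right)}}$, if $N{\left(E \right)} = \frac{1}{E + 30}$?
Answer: $-13272$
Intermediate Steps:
$N{\left(E \right)} = \frac{1}{30 + E}$
$- \frac{553}{N{\left(H \right)}} = - \frac{553}{\frac{1}{30 - 6}} = - \frac{553}{\frac{1}{24}} = - 553 \frac{1}{\frac{1}{24}} = \left(-553\right) 24 = -13272$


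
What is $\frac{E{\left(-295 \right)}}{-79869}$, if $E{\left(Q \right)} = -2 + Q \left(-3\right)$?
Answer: $- \frac{883}{79869} \approx -0.011056$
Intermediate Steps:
$E{\left(Q \right)} = -2 - 3 Q$
$\frac{E{\left(-295 \right)}}{-79869} = \frac{-2 - -885}{-79869} = \left(-2 + 885\right) \left(- \frac{1}{79869}\right) = 883 \left(- \frac{1}{79869}\right) = - \frac{883}{79869}$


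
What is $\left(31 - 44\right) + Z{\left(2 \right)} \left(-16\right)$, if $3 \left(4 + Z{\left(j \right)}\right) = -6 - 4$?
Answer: $\frac{313}{3} \approx 104.33$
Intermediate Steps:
$Z{\left(j \right)} = - \frac{22}{3}$ ($Z{\left(j \right)} = -4 + \frac{-6 - 4}{3} = -4 + \frac{1}{3} \left(-10\right) = -4 - \frac{10}{3} = - \frac{22}{3}$)
$\left(31 - 44\right) + Z{\left(2 \right)} \left(-16\right) = \left(31 - 44\right) - - \frac{352}{3} = \left(31 - 44\right) + \frac{352}{3} = -13 + \frac{352}{3} = \frac{313}{3}$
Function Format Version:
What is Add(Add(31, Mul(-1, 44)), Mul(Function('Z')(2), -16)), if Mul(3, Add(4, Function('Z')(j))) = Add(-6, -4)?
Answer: Rational(313, 3) ≈ 104.33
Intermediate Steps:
Function('Z')(j) = Rational(-22, 3) (Function('Z')(j) = Add(-4, Mul(Rational(1, 3), Add(-6, -4))) = Add(-4, Mul(Rational(1, 3), -10)) = Add(-4, Rational(-10, 3)) = Rational(-22, 3))
Add(Add(31, Mul(-1, 44)), Mul(Function('Z')(2), -16)) = Add(Add(31, Mul(-1, 44)), Mul(Rational(-22, 3), -16)) = Add(Add(31, -44), Rational(352, 3)) = Add(-13, Rational(352, 3)) = Rational(313, 3)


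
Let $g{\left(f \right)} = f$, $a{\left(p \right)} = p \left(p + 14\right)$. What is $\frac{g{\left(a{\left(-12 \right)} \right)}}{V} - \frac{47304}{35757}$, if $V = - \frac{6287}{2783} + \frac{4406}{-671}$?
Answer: $\frac{8312570976}{5952447925} \approx 1.3965$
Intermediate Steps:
$a{\left(p \right)} = p \left(14 + p\right)$
$V = - \frac{1498225}{169763}$ ($V = \left(-6287\right) \frac{1}{2783} + 4406 \left(- \frac{1}{671}\right) = - \frac{6287}{2783} - \frac{4406}{671} = - \frac{1498225}{169763} \approx -8.8254$)
$\frac{g{\left(a{\left(-12 \right)} \right)}}{V} - \frac{47304}{35757} = \frac{\left(-12\right) \left(14 - 12\right)}{- \frac{1498225}{169763}} - \frac{47304}{35757} = \left(-12\right) 2 \left(- \frac{169763}{1498225}\right) - \frac{5256}{3973} = \left(-24\right) \left(- \frac{169763}{1498225}\right) - \frac{5256}{3973} = \frac{4074312}{1498225} - \frac{5256}{3973} = \frac{8312570976}{5952447925}$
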